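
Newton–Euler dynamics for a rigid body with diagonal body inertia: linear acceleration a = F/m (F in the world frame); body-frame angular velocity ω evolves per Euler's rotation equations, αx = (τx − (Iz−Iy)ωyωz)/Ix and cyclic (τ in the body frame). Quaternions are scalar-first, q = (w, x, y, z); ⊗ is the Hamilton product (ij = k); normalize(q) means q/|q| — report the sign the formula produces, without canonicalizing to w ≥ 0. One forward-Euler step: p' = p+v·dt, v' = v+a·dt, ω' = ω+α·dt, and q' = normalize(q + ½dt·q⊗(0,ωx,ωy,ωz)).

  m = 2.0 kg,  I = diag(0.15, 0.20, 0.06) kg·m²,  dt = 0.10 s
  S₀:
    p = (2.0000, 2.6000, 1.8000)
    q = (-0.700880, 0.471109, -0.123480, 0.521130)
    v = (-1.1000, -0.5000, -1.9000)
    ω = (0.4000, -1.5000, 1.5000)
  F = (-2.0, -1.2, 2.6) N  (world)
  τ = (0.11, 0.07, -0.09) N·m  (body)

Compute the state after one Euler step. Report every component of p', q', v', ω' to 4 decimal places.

p' = (1.8900, 2.5500, 1.6100)
q' = (-0.7543, 0.4841, -0.0953, 0.4332)
v' = (-1.2000, -0.5600, -1.7700)
ω' = (0.2633, -1.4920, 1.4000)

a = F/m = (-1.0000, -0.6000, 1.3000)
p + v·dt = (1.8900, 2.5500, 1.6100)
v' = v + a·dt = (-1.2000, -0.5600, -1.7700)
(τ − ω×Iω)/I = (-1.3667, 0.0800, -1.0000)
ω + α·dt = (0.2633, -1.4920, 1.4000)
q⊗(0,ω) = (-1.1553586, 0.3161230, 0.5531085, -1.7085915)
q + ½dt·q⊗(0,ω), renormalized = (-0.7543, 0.4841, -0.0953, 0.4332)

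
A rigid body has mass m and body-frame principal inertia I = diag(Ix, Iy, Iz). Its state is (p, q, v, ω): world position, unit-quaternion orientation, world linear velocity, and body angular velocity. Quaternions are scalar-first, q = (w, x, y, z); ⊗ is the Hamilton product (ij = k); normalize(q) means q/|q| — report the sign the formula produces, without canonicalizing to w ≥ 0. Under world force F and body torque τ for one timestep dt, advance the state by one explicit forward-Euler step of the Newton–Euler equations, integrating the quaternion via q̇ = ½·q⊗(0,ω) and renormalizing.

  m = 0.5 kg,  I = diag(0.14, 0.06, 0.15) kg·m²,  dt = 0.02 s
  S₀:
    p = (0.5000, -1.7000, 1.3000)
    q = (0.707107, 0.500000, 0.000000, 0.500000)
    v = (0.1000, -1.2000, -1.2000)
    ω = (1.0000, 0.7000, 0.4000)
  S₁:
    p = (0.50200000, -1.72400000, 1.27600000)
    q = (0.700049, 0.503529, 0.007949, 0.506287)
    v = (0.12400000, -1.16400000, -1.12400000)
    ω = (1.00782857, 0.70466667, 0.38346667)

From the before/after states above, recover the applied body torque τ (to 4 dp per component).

τ = (0.0800, 0.0100, -0.1800)

rate change Δω = (0.00782857, 0.00466667, -0.01653333)
gyro term ω₀×Iω₀ = (0.0252, -0.0040, -0.0560)
I·α + gyro = (0.0800, 0.0100, -0.1800)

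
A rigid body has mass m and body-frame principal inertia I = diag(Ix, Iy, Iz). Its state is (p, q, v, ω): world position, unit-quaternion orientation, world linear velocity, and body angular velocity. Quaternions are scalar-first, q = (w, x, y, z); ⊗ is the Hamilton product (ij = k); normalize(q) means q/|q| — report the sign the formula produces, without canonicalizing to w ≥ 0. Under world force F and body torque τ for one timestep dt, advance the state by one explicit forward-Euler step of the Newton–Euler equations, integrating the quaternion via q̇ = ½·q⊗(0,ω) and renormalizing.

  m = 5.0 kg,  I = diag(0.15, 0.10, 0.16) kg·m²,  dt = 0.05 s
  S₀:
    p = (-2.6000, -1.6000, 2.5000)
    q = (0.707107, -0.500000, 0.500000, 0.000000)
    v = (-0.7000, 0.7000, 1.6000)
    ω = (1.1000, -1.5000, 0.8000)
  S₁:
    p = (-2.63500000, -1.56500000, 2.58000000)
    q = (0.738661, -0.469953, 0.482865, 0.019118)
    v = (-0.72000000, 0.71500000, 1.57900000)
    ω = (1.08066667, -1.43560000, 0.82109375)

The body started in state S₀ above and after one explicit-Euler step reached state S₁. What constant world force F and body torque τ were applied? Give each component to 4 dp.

ω₁ − ω₀ = (-0.01933333, 0.06440000, 0.02109375)
gyro term ω₀×Iω₀ = (-0.0720, -0.0088, 0.0825)
applied torque τ = (-0.1300, 0.1200, 0.1500)
velocity change Δv = (-0.02000000, 0.01500000, -0.02100000)
F = m·Δv/dt = (-2.0000, 1.5000, -2.1000)

F = (-2.0000, 1.5000, -2.1000)
τ = (-0.1300, 0.1200, 0.1500)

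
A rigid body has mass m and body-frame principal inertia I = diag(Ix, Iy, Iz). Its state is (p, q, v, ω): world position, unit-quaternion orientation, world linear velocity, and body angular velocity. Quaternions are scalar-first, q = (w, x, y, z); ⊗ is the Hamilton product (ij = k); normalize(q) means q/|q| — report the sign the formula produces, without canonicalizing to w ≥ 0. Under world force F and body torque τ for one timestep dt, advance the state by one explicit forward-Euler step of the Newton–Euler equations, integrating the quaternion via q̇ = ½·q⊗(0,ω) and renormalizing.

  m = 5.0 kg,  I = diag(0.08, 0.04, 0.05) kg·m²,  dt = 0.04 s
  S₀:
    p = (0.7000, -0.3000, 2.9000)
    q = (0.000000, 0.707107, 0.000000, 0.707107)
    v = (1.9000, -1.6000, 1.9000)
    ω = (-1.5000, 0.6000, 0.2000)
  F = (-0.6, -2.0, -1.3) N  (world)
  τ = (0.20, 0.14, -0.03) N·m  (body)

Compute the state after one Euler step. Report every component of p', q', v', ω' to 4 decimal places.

a = (-0.1200, -0.4000, -0.2600)
p' = p + v·dt = (0.7760, -0.3640, 2.9760)
v' = v + a·dt = (1.8952, -1.6160, 1.8896)
angular accel α = (2.4850, 3.7250, -1.3200)
ω' = ω + α·dt = (-1.4006, 0.7490, 0.1472)
Hamilton product q⊗(0,ω) = (0.9192391, -0.4242642, -1.2020819, 0.4242642)
updated quaternion q' = (0.0184, 0.6983, -0.0240, 0.7152)

p' = (0.7760, -0.3640, 2.9760)
q' = (0.0184, 0.6983, -0.0240, 0.7152)
v' = (1.8952, -1.6160, 1.8896)
ω' = (-1.4006, 0.7490, 0.1472)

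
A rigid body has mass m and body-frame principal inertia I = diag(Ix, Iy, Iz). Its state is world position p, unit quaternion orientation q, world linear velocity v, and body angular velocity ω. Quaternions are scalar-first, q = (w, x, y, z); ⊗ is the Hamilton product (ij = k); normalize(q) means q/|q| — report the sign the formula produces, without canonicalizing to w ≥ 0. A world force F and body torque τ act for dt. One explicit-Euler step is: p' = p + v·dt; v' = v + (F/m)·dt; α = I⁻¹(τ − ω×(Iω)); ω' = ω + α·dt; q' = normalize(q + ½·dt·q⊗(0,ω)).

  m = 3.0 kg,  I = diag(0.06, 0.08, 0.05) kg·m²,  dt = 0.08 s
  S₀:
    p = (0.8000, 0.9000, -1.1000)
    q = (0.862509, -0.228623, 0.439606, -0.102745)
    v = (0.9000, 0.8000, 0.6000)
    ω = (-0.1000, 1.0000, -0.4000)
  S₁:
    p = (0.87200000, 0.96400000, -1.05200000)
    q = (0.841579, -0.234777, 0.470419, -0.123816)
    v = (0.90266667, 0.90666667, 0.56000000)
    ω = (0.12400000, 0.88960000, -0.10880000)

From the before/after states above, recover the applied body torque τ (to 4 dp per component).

τ = (0.1800, -0.1100, 0.1800)

ω₁ − ω₀ = (0.22400000, -0.11040000, 0.29120000)
precession coupling = (0.0120, 0.0004, -0.0020)
I·α + gyro = (0.1800, -0.1100, 0.1800)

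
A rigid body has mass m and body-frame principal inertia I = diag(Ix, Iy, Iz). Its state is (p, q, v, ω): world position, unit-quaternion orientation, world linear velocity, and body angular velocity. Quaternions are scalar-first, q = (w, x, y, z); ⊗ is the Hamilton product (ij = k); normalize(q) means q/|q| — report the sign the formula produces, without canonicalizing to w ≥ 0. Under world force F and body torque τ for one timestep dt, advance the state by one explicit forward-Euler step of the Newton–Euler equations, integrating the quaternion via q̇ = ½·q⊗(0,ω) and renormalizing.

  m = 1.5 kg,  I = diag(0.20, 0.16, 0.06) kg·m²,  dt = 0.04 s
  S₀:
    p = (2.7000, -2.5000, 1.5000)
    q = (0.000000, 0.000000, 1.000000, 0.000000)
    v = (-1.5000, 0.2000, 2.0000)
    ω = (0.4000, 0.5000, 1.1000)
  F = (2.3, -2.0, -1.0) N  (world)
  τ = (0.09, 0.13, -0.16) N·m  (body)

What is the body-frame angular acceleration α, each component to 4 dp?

ω×(Iω) gyroscopic = (-0.0550, 0.0616, -0.0080)
α = I⁻¹(τ − ω×Iω) = (0.7250, 0.4275, -2.5333)

α = (0.7250, 0.4275, -2.5333)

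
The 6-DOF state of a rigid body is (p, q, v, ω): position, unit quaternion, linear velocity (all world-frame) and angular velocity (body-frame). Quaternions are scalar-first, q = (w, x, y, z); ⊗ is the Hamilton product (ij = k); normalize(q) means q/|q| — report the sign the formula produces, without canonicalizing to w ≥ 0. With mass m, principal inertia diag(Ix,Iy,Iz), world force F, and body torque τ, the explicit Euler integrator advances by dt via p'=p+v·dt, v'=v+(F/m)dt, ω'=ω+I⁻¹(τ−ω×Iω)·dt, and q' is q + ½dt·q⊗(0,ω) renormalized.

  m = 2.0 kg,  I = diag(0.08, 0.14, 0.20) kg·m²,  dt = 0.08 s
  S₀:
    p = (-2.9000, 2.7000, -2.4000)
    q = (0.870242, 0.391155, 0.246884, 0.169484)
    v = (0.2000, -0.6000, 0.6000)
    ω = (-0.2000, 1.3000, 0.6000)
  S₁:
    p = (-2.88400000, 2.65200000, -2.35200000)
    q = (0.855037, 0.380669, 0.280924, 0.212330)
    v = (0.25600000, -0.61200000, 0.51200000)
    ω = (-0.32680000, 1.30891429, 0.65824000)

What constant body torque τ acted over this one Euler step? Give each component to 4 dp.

rate change Δω = (-0.12680000, 0.00891429, 0.05824000)
ω₀×(Iω₀) = (0.0468, 0.0144, -0.0156)
I·α + gyro = (-0.0800, 0.0300, 0.1300)

τ = (-0.0800, 0.0300, 0.1300)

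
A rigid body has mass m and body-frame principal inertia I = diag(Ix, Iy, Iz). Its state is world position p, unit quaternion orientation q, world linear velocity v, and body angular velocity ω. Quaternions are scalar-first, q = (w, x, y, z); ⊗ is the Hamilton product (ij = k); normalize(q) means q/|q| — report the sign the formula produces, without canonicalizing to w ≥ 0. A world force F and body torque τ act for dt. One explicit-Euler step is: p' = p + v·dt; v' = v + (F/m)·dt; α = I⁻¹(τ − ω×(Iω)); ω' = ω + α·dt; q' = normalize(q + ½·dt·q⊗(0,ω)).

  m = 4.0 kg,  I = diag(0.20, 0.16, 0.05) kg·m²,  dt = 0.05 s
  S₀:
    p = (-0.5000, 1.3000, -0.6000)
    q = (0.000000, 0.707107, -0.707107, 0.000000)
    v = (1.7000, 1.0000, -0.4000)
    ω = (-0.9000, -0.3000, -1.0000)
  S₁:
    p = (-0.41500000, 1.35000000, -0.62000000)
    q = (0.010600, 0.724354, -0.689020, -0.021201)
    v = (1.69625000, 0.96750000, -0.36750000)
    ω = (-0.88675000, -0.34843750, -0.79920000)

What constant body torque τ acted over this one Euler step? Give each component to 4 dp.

rate change Δω = (0.01325000, -0.04843750, 0.20080000)
τ = I·(Δω/dt) + ω₀×(Iω₀) = (0.0200, -0.0200, 0.1900)

τ = (0.0200, -0.0200, 0.1900)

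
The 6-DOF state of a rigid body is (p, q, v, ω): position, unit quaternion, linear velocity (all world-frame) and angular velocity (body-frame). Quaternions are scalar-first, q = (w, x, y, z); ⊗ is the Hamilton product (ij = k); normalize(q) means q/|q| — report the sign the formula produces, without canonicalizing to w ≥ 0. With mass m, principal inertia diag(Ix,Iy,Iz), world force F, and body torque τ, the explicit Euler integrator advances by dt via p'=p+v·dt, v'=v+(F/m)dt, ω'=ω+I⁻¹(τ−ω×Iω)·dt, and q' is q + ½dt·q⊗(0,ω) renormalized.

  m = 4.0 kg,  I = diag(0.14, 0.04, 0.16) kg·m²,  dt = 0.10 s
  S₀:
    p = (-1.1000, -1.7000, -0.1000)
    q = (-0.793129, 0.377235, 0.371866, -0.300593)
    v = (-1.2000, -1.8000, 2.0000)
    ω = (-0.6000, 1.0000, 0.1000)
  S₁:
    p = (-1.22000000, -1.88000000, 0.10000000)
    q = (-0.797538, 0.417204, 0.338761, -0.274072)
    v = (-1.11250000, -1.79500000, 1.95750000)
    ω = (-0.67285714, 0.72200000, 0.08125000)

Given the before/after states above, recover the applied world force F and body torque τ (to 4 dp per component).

F = (3.5000, 0.2000, -1.7000)
τ = (-0.0900, -0.1100, 0.0300)

Δv = v₁−v₀ = (0.08750000, 0.00500000, -0.04250000)
m·(v₁−v₀)/dt = (3.5000, 0.2000, -1.7000)
ω₁ − ω₀ = (-0.07285714, -0.27800000, -0.01875000)
I·α + gyro = (-0.0900, -0.1100, 0.0300)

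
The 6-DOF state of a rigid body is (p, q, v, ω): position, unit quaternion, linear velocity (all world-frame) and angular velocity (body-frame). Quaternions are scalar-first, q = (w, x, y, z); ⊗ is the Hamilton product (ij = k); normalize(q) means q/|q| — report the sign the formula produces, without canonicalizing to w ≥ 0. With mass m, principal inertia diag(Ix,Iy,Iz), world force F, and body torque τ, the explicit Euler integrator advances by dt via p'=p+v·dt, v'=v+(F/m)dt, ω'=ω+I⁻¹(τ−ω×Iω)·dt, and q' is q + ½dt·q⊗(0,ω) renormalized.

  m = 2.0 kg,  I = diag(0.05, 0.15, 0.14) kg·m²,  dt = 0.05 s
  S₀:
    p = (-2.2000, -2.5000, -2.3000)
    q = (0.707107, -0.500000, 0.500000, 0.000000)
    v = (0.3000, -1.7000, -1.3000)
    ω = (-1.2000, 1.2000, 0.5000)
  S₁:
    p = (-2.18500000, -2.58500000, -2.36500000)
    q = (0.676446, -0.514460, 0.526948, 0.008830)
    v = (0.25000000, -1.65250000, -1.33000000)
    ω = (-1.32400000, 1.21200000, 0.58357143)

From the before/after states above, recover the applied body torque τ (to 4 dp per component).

τ = (-0.1300, 0.0900, 0.0900)

Δω = ω₁−ω₀ = (-0.12400000, 0.01200000, 0.08357143)
τ = I·(Δω/dt) + ω₀×(Iω₀) = (-0.1300, 0.0900, 0.0900)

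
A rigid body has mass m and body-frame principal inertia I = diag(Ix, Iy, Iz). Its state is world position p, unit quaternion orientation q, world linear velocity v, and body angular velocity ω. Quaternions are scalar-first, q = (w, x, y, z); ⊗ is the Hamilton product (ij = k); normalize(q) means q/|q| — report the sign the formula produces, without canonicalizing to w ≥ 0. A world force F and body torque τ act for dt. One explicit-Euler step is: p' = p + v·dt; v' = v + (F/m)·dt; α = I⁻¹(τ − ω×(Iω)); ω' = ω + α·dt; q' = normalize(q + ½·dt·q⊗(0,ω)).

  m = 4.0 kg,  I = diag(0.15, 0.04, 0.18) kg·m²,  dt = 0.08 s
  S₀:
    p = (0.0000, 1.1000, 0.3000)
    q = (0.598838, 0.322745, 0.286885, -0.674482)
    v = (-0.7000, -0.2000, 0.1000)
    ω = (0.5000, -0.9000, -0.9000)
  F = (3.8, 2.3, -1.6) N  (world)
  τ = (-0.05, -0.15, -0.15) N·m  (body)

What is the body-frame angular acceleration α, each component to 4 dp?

α = (-1.0893, -4.0875, -1.1083)

gyro term ω×Iω = (0.1134, 0.0135, 0.0495)
(τ − ω×Iω)/I = (-1.0893, -4.0875, -1.1083)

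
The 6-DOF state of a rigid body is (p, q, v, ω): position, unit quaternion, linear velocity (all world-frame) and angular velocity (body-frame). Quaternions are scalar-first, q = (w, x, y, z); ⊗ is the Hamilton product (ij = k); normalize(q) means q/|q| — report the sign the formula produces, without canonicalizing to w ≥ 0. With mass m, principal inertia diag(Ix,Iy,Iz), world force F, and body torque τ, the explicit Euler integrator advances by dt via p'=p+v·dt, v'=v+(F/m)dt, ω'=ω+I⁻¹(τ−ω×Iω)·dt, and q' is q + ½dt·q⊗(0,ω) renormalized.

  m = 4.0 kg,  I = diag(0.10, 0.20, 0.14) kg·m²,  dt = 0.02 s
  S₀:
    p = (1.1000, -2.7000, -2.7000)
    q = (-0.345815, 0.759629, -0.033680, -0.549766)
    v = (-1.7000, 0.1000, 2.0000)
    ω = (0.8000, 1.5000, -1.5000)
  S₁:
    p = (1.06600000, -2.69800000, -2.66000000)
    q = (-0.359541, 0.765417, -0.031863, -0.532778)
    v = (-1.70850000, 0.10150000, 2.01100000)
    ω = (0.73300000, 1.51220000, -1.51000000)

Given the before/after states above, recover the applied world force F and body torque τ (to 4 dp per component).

Δω = ω₁−ω₀ = (-0.06700000, 0.01220000, -0.01000000)
precession coupling = (0.1350, 0.0480, 0.1200)
applied torque τ = (-0.2000, 0.1700, 0.0500)
v₁ − v₀ = (-0.00850000, 0.00150000, 0.01100000)
m·(v₁−v₀)/dt = (-1.7000, 0.3000, 2.2000)

F = (-1.7000, 0.3000, 2.2000)
τ = (-0.2000, 0.1700, 0.0500)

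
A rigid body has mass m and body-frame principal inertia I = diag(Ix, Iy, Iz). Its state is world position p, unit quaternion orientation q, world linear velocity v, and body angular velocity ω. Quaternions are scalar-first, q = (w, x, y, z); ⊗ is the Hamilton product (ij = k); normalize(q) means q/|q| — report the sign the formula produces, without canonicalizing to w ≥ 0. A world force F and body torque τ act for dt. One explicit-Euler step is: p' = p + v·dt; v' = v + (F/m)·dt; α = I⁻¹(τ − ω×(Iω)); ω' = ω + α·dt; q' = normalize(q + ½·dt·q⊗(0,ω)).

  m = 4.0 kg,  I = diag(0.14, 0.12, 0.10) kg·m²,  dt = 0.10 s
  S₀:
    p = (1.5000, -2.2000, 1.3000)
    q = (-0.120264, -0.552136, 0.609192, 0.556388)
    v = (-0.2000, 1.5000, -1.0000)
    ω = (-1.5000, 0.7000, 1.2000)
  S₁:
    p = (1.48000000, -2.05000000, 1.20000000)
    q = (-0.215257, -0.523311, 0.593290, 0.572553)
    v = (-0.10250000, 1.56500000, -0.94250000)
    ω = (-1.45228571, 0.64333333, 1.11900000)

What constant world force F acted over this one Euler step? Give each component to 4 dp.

v₁ − v₀ = (0.09750000, 0.06500000, 0.05750000)
F = m·Δv/dt = (3.9000, 2.6000, 2.3000)

F = (3.9000, 2.6000, 2.3000)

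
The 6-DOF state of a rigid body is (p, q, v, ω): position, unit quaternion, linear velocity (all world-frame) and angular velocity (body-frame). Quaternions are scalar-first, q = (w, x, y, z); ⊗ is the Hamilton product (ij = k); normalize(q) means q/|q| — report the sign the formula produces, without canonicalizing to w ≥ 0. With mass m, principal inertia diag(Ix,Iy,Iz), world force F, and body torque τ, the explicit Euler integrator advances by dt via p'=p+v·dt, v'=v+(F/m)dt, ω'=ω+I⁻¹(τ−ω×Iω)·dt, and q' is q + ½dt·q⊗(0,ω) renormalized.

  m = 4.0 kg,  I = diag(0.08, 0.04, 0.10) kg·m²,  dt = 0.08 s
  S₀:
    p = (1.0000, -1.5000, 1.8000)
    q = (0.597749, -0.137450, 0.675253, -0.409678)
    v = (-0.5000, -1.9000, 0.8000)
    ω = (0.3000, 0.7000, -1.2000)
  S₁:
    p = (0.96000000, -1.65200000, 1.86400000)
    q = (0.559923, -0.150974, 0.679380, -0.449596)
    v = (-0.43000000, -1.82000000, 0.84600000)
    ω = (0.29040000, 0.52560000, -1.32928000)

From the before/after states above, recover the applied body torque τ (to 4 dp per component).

ω₁ − ω₀ = (-0.00960000, -0.17440000, -0.12928000)
ω₀×(Iω₀) = (-0.0504, 0.0072, -0.0084)
I·α + gyro = (-0.0600, -0.0800, -0.1700)

τ = (-0.0600, -0.0800, -0.1700)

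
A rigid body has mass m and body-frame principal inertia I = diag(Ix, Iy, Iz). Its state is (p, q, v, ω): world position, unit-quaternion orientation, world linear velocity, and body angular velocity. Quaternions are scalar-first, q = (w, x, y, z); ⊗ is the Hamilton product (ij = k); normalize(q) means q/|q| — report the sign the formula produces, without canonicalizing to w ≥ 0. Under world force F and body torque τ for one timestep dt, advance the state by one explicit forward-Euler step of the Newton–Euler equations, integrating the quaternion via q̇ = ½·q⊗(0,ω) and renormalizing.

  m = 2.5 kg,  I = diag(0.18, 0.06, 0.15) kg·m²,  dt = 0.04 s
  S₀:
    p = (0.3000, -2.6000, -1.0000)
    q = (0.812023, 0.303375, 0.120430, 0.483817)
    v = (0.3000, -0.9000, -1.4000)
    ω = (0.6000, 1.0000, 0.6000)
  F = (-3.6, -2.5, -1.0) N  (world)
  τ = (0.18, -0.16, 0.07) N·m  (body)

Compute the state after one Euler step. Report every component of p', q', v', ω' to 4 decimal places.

gyro term ω×Iω = (0.0540, 0.0108, -0.0720)
α = I⁻¹(τ − ω×Iω) = (0.7000, -2.8467, 0.9467)
new body rate ω' = (0.6280, 0.8861, 0.6379)
Hamilton product q⊗(0,ω) = (-0.5927452, 0.0756548, 0.9202882, 0.7183308)
q' = normalize(q + ½dt·q⊗(0,ω)) = (0.7999, 0.3048, 0.1388, 0.4980)
linear accel F/m = (-1.4400, -1.0000, -0.4000)
p + v·dt = (0.3120, -2.6360, -1.0560)
v + (F/m)dt = (0.2424, -0.9400, -1.4160)

p' = (0.3120, -2.6360, -1.0560)
q' = (0.7999, 0.3048, 0.1388, 0.4980)
v' = (0.2424, -0.9400, -1.4160)
ω' = (0.6280, 0.8861, 0.6379)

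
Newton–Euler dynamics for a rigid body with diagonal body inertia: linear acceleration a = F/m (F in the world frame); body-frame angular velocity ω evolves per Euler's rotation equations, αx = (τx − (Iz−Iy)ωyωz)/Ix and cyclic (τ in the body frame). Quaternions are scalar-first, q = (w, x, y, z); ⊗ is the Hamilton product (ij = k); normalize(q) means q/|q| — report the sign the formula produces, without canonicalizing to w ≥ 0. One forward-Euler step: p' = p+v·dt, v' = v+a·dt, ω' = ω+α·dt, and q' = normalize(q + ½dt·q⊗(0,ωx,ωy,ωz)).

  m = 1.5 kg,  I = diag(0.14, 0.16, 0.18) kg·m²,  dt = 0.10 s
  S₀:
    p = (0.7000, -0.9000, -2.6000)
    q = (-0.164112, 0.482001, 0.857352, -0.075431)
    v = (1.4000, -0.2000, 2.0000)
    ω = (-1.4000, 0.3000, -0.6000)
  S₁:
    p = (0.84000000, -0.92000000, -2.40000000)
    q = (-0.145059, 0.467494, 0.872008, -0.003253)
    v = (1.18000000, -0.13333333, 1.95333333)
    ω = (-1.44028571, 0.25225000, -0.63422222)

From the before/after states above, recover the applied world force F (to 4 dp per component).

velocity change Δv = (-0.22000000, 0.06666667, -0.04666667)
m·(v₁−v₀)/dt = (-3.3000, 1.0000, -0.7000)

F = (-3.3000, 1.0000, -0.7000)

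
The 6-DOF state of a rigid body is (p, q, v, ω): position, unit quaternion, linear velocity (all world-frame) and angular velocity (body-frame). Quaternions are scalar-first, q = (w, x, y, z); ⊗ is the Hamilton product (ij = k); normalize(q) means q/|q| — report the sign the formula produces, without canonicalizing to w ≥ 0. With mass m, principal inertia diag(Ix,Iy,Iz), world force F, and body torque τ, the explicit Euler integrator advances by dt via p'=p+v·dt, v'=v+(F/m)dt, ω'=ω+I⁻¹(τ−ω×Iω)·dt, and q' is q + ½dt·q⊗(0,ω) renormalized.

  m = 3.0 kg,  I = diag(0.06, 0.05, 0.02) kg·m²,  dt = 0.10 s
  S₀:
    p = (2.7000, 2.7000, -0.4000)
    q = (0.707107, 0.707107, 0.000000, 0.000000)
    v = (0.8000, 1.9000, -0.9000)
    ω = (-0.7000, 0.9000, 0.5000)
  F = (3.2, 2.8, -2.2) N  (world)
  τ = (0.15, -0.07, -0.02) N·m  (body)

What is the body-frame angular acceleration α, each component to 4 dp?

gyro term ω×Iω = (-0.0135, -0.0140, 0.0063)
angular accel α = (2.7250, -1.1200, -1.3150)

α = (2.7250, -1.1200, -1.3150)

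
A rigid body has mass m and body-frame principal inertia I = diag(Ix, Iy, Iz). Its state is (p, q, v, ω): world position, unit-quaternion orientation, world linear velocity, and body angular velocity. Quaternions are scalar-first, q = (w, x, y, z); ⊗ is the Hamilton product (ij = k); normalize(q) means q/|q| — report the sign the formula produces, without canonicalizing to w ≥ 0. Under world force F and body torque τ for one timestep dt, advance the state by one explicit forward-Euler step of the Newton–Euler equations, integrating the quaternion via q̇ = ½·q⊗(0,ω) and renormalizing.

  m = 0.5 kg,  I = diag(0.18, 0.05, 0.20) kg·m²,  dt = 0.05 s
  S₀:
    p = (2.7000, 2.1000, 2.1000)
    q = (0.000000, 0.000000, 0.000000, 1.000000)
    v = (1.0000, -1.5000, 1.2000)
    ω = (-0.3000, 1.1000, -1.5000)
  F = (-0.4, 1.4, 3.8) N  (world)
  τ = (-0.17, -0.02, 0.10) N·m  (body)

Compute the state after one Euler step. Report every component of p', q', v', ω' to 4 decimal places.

p' = (2.7500, 2.0250, 2.1600)
q' = (0.0375, -0.0275, -0.0075, 0.9989)
v' = (0.9600, -1.3600, 1.5800)
ω' = (-0.2785, 1.0890, -1.4857)

linear accel F/m = (-0.8000, 2.8000, 7.6000)
p' = p + v·dt = (2.7500, 2.0250, 2.1600)
new velocity v' = (0.9600, -1.3600, 1.5800)
(τ − ω×Iω)/I = (0.4306, -0.2200, 0.2855)
new body rate ω' = (-0.2785, 1.0890, -1.4857)
Hamilton product q⊗(0,ω) = (1.5000000, -1.1000000, -0.3000000, 0.0000000)
q' = normalize(q + ½dt·q⊗(0,ω)) = (0.0375, -0.0275, -0.0075, 0.9989)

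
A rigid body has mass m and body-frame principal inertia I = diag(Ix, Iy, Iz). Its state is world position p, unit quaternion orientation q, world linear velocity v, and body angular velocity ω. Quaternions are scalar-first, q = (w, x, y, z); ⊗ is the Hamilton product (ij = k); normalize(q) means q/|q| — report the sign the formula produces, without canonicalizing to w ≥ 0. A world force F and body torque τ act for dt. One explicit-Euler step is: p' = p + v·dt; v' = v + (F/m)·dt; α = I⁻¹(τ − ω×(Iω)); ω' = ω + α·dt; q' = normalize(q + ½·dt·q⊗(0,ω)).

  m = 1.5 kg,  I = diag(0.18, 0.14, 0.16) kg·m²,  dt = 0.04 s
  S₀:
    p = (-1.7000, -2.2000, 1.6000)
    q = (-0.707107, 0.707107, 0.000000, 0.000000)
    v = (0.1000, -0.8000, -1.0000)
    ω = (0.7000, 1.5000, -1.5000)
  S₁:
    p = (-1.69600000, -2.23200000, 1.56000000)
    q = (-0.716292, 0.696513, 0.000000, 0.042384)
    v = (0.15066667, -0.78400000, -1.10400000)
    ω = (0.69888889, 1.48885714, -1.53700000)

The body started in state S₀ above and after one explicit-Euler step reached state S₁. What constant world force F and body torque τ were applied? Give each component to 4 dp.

F = (1.9000, 0.6000, -3.9000)
τ = (-0.0500, -0.0600, -0.1900)

velocity change Δv = (0.05066667, 0.01600000, -0.10400000)
F = m·Δv/dt = (1.9000, 0.6000, -3.9000)
Δω = ω₁−ω₀ = (-0.00111111, -0.01114286, -0.03700000)
τ = I·(Δω/dt) + ω₀×(Iω₀) = (-0.0500, -0.0600, -0.1900)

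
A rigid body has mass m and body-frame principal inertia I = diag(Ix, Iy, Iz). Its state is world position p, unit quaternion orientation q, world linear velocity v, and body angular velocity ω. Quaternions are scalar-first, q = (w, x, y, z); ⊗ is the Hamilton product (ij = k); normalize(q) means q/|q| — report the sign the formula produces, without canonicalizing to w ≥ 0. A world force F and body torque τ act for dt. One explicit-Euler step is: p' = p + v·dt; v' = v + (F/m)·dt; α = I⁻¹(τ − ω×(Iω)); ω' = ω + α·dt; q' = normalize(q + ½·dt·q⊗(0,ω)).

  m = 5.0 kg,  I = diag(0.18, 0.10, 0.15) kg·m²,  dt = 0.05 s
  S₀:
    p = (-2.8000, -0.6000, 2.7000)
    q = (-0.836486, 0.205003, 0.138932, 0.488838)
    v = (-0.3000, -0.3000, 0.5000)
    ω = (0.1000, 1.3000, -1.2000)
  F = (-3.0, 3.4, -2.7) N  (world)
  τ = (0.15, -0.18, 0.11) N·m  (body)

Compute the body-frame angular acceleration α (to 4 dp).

α = (1.2667, -1.7640, 0.8027)

gyro term ω×Iω = (-0.0780, -0.0036, -0.0104)
(τ − ω×Iω)/I = (1.2667, -1.7640, 0.8027)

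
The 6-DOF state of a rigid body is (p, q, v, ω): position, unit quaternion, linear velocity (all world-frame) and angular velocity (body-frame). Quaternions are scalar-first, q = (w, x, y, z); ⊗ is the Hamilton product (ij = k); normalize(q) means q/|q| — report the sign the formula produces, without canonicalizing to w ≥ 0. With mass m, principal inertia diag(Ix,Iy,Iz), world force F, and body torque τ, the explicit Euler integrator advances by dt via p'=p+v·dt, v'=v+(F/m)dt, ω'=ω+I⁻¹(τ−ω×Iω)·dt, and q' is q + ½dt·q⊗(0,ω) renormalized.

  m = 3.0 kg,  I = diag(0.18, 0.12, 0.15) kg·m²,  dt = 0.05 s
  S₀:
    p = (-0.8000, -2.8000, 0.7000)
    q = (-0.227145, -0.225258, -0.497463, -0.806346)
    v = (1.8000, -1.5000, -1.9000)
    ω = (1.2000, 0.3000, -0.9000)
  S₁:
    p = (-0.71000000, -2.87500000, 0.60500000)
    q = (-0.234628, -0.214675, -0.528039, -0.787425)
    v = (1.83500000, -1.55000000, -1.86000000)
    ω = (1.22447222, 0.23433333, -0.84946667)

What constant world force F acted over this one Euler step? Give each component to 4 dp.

F = (2.1000, -3.0000, 2.4000)

velocity change Δv = (0.03500000, -0.05000000, 0.04000000)
applied force F = (2.1000, -3.0000, 2.4000)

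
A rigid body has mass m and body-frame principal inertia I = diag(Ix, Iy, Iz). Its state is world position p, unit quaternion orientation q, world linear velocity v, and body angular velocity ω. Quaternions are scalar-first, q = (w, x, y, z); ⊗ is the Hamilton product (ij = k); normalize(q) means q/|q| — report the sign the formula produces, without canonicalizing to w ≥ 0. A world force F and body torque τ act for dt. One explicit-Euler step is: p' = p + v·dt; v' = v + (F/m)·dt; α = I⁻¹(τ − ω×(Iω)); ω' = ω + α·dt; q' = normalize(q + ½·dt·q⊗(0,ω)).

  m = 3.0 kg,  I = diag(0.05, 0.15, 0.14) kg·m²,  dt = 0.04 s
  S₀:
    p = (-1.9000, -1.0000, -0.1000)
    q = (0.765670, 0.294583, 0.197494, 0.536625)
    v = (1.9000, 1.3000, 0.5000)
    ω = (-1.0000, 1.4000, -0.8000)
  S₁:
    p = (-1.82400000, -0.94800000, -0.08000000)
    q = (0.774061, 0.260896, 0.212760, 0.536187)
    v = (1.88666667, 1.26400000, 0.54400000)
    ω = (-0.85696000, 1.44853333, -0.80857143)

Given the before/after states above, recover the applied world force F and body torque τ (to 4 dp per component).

ω₁ − ω₀ = (0.14304000, 0.04853333, -0.00857143)
gyro term ω₀×Iω₀ = (0.0112, -0.0720, -0.1400)
τ = I·(Δω/dt) + ω₀×(Iω₀) = (0.1900, 0.1100, -0.1700)
Δv = v₁−v₀ = (-0.01333333, -0.03600000, 0.04400000)
m·(v₁−v₀)/dt = (-1.0000, -2.7000, 3.3000)

F = (-1.0000, -2.7000, 3.3000)
τ = (0.1900, 0.1100, -0.1700)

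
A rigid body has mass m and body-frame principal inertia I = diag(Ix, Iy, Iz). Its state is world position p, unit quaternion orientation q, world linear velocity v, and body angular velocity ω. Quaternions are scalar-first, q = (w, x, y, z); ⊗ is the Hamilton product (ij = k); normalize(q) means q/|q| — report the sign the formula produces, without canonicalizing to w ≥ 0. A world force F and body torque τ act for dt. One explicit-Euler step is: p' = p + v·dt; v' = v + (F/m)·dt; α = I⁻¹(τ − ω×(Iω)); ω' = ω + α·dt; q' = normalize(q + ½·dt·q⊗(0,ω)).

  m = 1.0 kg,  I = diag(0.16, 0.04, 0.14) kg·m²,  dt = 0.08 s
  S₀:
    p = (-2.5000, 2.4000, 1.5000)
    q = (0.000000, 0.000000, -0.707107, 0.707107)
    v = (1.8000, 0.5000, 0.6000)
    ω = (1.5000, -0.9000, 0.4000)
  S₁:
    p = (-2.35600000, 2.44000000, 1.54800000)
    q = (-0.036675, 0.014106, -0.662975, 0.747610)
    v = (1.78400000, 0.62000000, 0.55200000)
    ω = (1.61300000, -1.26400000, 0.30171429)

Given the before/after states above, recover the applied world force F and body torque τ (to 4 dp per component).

Δω = ω₁−ω₀ = (0.11300000, -0.36400000, -0.09828571)
gyro term ω₀×Iω₀ = (-0.0360, 0.0120, 0.1620)
I·α + gyro = (0.1900, -0.1700, -0.0100)
velocity change Δv = (-0.01600000, 0.12000000, -0.04800000)
F = m·Δv/dt = (-0.2000, 1.5000, -0.6000)

F = (-0.2000, 1.5000, -0.6000)
τ = (0.1900, -0.1700, -0.0100)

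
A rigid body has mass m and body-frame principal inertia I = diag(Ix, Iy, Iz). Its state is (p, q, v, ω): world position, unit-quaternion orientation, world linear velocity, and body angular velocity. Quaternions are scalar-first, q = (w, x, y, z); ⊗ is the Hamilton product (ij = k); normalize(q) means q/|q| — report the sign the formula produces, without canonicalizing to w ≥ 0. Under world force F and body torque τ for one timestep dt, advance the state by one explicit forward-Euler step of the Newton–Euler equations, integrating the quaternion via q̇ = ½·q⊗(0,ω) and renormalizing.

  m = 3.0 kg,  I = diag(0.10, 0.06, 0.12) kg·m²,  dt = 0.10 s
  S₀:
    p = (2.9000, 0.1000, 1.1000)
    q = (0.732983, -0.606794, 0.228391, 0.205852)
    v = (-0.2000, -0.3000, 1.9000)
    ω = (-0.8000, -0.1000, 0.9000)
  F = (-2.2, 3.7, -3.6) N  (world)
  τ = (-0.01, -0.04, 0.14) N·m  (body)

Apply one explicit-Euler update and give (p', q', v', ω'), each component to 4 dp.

precession coupling ω×(Iω) = (-0.0054, 0.0144, -0.0032)
α = I⁻¹(τ − ω×Iω) = (-0.0460, -0.9067, 1.1933)
ω' = ω + α·dt = (-0.8046, -0.1907, 1.0193)
2q̇ = q⊗(0,ω) = (-0.6478629, -0.3602493, 0.3081347, 0.9030769)
q + ½dt·q⊗(0,ω), renormalized = (0.6993, -0.6237, 0.2434, 0.2505)
linear accel F/m = (-0.7333, 1.2333, -1.2000)
p + v·dt = (2.8800, 0.0700, 1.2900)
v + (F/m)dt = (-0.2733, -0.1767, 1.7800)

p' = (2.8800, 0.0700, 1.2900)
q' = (0.6993, -0.6237, 0.2434, 0.2505)
v' = (-0.2733, -0.1767, 1.7800)
ω' = (-0.8046, -0.1907, 1.0193)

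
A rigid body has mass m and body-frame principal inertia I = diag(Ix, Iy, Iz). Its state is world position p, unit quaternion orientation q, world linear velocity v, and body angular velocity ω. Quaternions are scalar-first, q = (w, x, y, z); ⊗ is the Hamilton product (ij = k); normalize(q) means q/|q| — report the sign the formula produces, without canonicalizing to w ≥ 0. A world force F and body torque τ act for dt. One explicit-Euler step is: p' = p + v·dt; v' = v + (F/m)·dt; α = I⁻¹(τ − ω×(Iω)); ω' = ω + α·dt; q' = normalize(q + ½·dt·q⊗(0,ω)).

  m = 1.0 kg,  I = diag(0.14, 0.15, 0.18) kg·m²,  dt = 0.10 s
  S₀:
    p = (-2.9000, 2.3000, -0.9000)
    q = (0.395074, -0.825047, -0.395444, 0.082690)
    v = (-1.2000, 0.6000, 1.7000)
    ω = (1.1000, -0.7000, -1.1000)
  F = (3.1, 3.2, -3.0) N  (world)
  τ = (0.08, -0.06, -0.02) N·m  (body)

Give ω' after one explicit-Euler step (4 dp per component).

ω' = (1.1406, -0.7723, -1.1068)

α = I⁻¹(τ − ω×Iω) = (0.4064, -0.7227, -0.0683)
ω + α·dt = (1.1406, -0.7723, -1.1068)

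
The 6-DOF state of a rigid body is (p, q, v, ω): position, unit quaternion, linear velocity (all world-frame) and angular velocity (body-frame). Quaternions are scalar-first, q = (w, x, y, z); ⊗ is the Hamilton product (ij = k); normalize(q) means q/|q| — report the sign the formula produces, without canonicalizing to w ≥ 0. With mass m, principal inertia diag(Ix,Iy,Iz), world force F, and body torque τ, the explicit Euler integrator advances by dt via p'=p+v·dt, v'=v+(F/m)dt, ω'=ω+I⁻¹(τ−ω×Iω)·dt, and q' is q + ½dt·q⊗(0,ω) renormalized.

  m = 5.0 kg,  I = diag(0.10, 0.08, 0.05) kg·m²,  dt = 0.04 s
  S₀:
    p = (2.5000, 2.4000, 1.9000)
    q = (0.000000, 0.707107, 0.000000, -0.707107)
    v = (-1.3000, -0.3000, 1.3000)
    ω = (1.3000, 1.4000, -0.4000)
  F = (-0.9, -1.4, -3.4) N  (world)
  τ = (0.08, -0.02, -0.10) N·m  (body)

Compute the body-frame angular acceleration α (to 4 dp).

α = (0.6320, 0.0750, -1.2720)

gyro term ω×Iω = (0.0168, -0.0260, -0.0364)
angular accel α = (0.6320, 0.0750, -1.2720)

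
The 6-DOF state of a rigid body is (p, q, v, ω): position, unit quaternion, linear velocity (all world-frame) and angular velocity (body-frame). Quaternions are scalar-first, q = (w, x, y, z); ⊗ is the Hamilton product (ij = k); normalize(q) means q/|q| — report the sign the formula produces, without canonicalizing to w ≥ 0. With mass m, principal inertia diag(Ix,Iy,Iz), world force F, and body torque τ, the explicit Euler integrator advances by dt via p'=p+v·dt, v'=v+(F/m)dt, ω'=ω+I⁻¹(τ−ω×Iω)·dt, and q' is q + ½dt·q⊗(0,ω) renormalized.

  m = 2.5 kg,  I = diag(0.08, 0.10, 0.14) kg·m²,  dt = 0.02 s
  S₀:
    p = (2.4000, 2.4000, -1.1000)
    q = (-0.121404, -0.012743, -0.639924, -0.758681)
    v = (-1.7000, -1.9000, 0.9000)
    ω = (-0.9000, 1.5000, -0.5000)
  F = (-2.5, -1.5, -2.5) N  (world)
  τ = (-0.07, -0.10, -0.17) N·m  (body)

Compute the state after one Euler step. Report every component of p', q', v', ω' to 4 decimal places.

p' = (2.3660, 2.3620, -1.0820)
q' = (-0.1157, 0.0029, -0.6349, -0.7639)
v' = (-1.7200, -1.9120, 0.8800)
ω' = (-0.9100, 1.4854, -0.5204)

a = F/m = (-1.0000, -0.6000, -1.0000)
p' = p + v·dt = (2.3660, 2.3620, -1.0820)
new velocity v' = (-1.7200, -1.9120, 0.8800)
angular accel α = (-0.5000, -0.7300, -1.0214)
ω' = ω + α·dt = (-0.9100, 1.4854, -0.5204)
2q̇ = q⊗(0,ω) = (0.5690768, 1.5672471, 0.4943354, -0.5343441)
q + ½dt·q⊗(0,ω), renormalized = (-0.1157, 0.0029, -0.6349, -0.7639)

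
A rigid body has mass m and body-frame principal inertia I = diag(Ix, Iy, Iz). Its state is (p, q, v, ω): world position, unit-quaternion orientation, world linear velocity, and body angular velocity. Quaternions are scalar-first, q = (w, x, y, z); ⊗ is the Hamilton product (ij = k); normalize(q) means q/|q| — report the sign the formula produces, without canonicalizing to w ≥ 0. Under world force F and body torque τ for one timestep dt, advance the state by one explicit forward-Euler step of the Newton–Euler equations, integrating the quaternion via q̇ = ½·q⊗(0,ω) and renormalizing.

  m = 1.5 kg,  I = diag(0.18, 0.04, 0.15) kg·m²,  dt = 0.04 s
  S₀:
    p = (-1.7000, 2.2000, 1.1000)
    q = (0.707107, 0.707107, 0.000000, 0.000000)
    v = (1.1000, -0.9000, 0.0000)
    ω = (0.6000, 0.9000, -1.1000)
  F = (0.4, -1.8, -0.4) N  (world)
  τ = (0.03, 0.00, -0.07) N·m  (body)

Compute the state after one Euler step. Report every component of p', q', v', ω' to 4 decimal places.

p' = (-1.6560, 2.1640, 1.1000)
q' = (0.6983, 0.7153, 0.0283, -0.0028)
v' = (1.1107, -0.9480, -0.0107)
ω' = (0.6309, 0.9198, -1.0985)

precession coupling ω×(Iω) = (-0.1089, -0.0198, -0.0756)
(τ − ω×Iω)/I = (0.7717, 0.4950, 0.0373)
new body rate ω' = (0.6309, 0.9198, -1.0985)
2q̇ = q⊗(0,ω) = (-0.4242642, 0.4242642, 1.4142140, -0.1414214)
q' = normalize(q + ½dt·q⊗(0,ω)) = (0.6983, 0.7153, 0.0283, -0.0028)
linear accel F/m = (0.2667, -1.2000, -0.2667)
p + v·dt = (-1.6560, 2.1640, 1.1000)
new velocity v' = (1.1107, -0.9480, -0.0107)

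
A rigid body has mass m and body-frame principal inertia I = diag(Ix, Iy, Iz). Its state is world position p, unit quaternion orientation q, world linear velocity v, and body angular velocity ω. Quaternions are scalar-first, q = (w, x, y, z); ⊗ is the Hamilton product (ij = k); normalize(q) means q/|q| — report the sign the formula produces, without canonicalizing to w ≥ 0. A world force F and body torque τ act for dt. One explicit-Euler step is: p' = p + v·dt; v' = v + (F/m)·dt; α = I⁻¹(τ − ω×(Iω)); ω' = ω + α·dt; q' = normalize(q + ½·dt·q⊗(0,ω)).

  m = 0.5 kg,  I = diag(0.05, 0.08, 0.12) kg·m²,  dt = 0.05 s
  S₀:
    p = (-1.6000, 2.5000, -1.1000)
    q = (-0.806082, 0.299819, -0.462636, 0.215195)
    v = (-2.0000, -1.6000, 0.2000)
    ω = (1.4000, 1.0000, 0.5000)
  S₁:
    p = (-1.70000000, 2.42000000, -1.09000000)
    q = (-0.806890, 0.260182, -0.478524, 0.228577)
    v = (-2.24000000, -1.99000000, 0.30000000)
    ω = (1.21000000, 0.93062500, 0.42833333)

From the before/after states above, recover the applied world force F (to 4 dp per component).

velocity change Δv = (-0.24000000, -0.39000000, 0.10000000)
m·(v₁−v₀)/dt = (-2.4000, -3.9000, 1.0000)

F = (-2.4000, -3.9000, 1.0000)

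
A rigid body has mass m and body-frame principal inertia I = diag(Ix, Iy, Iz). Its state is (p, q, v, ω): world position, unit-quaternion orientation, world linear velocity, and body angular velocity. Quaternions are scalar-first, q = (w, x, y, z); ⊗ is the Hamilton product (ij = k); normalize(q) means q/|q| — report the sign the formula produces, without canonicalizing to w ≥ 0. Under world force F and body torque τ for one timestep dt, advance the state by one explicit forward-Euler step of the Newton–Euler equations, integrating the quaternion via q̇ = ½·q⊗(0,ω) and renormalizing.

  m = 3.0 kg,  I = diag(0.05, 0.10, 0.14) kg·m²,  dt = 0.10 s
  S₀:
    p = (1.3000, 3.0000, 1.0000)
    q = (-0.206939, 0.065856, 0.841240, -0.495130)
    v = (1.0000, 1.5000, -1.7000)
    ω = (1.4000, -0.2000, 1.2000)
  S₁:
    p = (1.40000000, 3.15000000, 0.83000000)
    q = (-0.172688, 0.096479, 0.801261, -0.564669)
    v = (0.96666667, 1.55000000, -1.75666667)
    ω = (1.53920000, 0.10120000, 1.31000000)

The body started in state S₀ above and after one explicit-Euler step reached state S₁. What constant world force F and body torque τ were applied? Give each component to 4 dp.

F = (-1.0000, 1.5000, -1.7000)
τ = (0.0600, 0.1500, 0.1400)

Δω = ω₁−ω₀ = (0.13920000, 0.30120000, 0.11000000)
τ = I·(Δω/dt) + ω₀×(Iω₀) = (0.0600, 0.1500, 0.1400)
v₁ − v₀ = (-0.03333333, 0.05000000, -0.05666667)
m·(v₁−v₀)/dt = (-1.0000, 1.5000, -1.7000)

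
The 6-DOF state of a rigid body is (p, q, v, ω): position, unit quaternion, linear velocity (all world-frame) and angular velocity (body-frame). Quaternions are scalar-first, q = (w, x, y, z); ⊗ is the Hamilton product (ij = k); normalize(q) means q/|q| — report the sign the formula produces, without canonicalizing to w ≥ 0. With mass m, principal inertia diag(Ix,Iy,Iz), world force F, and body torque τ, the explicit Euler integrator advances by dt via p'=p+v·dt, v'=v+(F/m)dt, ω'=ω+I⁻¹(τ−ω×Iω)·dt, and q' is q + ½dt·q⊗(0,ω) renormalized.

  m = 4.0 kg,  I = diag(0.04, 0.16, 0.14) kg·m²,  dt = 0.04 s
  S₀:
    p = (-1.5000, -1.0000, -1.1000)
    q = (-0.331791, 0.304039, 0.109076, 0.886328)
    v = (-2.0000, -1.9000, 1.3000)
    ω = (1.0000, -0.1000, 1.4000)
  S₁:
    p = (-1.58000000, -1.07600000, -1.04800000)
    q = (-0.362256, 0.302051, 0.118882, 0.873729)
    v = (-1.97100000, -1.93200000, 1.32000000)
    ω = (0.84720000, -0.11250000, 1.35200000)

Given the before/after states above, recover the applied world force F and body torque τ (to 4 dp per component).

ω₁ − ω₀ = (-0.15280000, -0.01250000, -0.04800000)
precession coupling = (0.0028, -0.1400, -0.0120)
applied torque τ = (-0.1500, -0.1900, -0.1800)
velocity change Δv = (0.02900000, -0.03200000, 0.02000000)
m·(v₁−v₀)/dt = (2.9000, -3.2000, 2.0000)

F = (2.9000, -3.2000, 2.0000)
τ = (-0.1500, -0.1900, -0.1800)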